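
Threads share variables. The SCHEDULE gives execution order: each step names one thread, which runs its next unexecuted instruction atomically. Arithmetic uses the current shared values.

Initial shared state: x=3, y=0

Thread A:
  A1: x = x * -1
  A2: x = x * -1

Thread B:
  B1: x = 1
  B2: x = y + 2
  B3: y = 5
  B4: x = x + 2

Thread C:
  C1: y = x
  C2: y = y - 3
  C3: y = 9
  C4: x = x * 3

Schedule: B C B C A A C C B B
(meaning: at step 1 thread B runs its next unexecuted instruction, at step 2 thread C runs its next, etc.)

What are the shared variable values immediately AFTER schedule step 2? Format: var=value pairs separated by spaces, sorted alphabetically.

Answer: x=1 y=1

Derivation:
Step 1: thread B executes B1 (x = 1). Shared: x=1 y=0. PCs: A@0 B@1 C@0
Step 2: thread C executes C1 (y = x). Shared: x=1 y=1. PCs: A@0 B@1 C@1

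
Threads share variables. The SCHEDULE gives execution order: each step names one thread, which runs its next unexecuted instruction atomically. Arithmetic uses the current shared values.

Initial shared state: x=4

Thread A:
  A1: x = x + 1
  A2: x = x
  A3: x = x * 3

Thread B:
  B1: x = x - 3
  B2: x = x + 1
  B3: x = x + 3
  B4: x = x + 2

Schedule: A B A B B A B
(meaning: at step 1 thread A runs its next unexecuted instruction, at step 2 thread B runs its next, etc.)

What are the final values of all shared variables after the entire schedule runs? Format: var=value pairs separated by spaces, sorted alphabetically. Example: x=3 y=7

Step 1: thread A executes A1 (x = x + 1). Shared: x=5. PCs: A@1 B@0
Step 2: thread B executes B1 (x = x - 3). Shared: x=2. PCs: A@1 B@1
Step 3: thread A executes A2 (x = x). Shared: x=2. PCs: A@2 B@1
Step 4: thread B executes B2 (x = x + 1). Shared: x=3. PCs: A@2 B@2
Step 5: thread B executes B3 (x = x + 3). Shared: x=6. PCs: A@2 B@3
Step 6: thread A executes A3 (x = x * 3). Shared: x=18. PCs: A@3 B@3
Step 7: thread B executes B4 (x = x + 2). Shared: x=20. PCs: A@3 B@4

Answer: x=20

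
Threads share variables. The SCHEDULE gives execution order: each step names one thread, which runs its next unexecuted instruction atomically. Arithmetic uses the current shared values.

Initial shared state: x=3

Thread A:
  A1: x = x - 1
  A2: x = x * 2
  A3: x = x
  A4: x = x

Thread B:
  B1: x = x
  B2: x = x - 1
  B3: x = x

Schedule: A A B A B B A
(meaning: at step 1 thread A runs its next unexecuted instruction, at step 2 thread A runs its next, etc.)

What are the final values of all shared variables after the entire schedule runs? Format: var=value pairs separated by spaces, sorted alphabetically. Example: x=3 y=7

Step 1: thread A executes A1 (x = x - 1). Shared: x=2. PCs: A@1 B@0
Step 2: thread A executes A2 (x = x * 2). Shared: x=4. PCs: A@2 B@0
Step 3: thread B executes B1 (x = x). Shared: x=4. PCs: A@2 B@1
Step 4: thread A executes A3 (x = x). Shared: x=4. PCs: A@3 B@1
Step 5: thread B executes B2 (x = x - 1). Shared: x=3. PCs: A@3 B@2
Step 6: thread B executes B3 (x = x). Shared: x=3. PCs: A@3 B@3
Step 7: thread A executes A4 (x = x). Shared: x=3. PCs: A@4 B@3

Answer: x=3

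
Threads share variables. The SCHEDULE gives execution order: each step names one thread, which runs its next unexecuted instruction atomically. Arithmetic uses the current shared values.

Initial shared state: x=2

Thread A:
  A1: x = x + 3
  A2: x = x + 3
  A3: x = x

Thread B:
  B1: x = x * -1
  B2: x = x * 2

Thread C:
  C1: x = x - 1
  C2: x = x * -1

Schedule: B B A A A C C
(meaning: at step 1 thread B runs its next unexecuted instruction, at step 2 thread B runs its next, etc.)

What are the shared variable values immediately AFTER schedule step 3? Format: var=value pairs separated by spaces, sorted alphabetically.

Step 1: thread B executes B1 (x = x * -1). Shared: x=-2. PCs: A@0 B@1 C@0
Step 2: thread B executes B2 (x = x * 2). Shared: x=-4. PCs: A@0 B@2 C@0
Step 3: thread A executes A1 (x = x + 3). Shared: x=-1. PCs: A@1 B@2 C@0

Answer: x=-1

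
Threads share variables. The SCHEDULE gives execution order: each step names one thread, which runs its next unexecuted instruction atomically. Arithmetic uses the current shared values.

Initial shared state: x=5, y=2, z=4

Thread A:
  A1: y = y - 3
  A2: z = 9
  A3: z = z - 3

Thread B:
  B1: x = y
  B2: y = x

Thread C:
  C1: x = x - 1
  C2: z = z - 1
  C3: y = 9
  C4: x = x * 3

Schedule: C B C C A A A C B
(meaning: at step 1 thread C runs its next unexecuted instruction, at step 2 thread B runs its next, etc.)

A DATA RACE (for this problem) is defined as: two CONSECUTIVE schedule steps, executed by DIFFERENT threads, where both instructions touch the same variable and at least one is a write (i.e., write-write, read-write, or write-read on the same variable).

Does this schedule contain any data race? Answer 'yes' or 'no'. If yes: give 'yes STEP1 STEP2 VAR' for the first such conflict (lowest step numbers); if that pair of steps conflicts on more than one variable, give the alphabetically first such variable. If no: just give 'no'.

Answer: yes 1 2 x

Derivation:
Steps 1,2: C(x = x - 1) vs B(x = y). RACE on x (W-W).
Steps 2,3: B(r=y,w=x) vs C(r=z,w=z). No conflict.
Steps 3,4: same thread (C). No race.
Steps 4,5: C(y = 9) vs A(y = y - 3). RACE on y (W-W).
Steps 5,6: same thread (A). No race.
Steps 6,7: same thread (A). No race.
Steps 7,8: A(r=z,w=z) vs C(r=x,w=x). No conflict.
Steps 8,9: C(x = x * 3) vs B(y = x). RACE on x (W-R).
First conflict at steps 1,2.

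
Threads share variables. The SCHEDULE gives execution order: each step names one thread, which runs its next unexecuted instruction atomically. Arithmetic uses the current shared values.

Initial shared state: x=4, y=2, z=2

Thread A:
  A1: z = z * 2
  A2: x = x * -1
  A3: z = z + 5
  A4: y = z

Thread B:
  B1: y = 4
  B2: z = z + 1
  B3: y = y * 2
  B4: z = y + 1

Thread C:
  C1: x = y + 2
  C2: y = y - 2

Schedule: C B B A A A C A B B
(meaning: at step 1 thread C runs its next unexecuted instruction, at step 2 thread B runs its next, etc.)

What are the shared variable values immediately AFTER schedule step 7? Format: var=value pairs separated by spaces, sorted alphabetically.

Answer: x=-4 y=2 z=11

Derivation:
Step 1: thread C executes C1 (x = y + 2). Shared: x=4 y=2 z=2. PCs: A@0 B@0 C@1
Step 2: thread B executes B1 (y = 4). Shared: x=4 y=4 z=2. PCs: A@0 B@1 C@1
Step 3: thread B executes B2 (z = z + 1). Shared: x=4 y=4 z=3. PCs: A@0 B@2 C@1
Step 4: thread A executes A1 (z = z * 2). Shared: x=4 y=4 z=6. PCs: A@1 B@2 C@1
Step 5: thread A executes A2 (x = x * -1). Shared: x=-4 y=4 z=6. PCs: A@2 B@2 C@1
Step 6: thread A executes A3 (z = z + 5). Shared: x=-4 y=4 z=11. PCs: A@3 B@2 C@1
Step 7: thread C executes C2 (y = y - 2). Shared: x=-4 y=2 z=11. PCs: A@3 B@2 C@2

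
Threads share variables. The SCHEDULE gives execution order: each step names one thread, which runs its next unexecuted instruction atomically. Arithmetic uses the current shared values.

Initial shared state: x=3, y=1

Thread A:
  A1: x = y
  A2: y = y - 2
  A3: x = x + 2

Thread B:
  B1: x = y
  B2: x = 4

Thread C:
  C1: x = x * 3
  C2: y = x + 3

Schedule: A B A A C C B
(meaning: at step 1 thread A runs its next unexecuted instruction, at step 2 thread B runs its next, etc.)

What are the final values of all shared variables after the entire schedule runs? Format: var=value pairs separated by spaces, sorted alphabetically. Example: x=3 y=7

Step 1: thread A executes A1 (x = y). Shared: x=1 y=1. PCs: A@1 B@0 C@0
Step 2: thread B executes B1 (x = y). Shared: x=1 y=1. PCs: A@1 B@1 C@0
Step 3: thread A executes A2 (y = y - 2). Shared: x=1 y=-1. PCs: A@2 B@1 C@0
Step 4: thread A executes A3 (x = x + 2). Shared: x=3 y=-1. PCs: A@3 B@1 C@0
Step 5: thread C executes C1 (x = x * 3). Shared: x=9 y=-1. PCs: A@3 B@1 C@1
Step 6: thread C executes C2 (y = x + 3). Shared: x=9 y=12. PCs: A@3 B@1 C@2
Step 7: thread B executes B2 (x = 4). Shared: x=4 y=12. PCs: A@3 B@2 C@2

Answer: x=4 y=12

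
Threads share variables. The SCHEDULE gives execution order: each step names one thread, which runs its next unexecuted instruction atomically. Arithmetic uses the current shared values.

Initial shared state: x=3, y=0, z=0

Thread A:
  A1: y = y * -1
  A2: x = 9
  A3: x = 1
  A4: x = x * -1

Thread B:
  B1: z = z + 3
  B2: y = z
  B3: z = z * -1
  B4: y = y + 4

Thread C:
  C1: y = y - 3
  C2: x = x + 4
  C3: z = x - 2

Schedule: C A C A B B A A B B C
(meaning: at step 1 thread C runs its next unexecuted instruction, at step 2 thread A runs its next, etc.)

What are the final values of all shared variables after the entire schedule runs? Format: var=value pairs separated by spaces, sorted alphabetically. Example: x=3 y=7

Answer: x=-1 y=7 z=-3

Derivation:
Step 1: thread C executes C1 (y = y - 3). Shared: x=3 y=-3 z=0. PCs: A@0 B@0 C@1
Step 2: thread A executes A1 (y = y * -1). Shared: x=3 y=3 z=0. PCs: A@1 B@0 C@1
Step 3: thread C executes C2 (x = x + 4). Shared: x=7 y=3 z=0. PCs: A@1 B@0 C@2
Step 4: thread A executes A2 (x = 9). Shared: x=9 y=3 z=0. PCs: A@2 B@0 C@2
Step 5: thread B executes B1 (z = z + 3). Shared: x=9 y=3 z=3. PCs: A@2 B@1 C@2
Step 6: thread B executes B2 (y = z). Shared: x=9 y=3 z=3. PCs: A@2 B@2 C@2
Step 7: thread A executes A3 (x = 1). Shared: x=1 y=3 z=3. PCs: A@3 B@2 C@2
Step 8: thread A executes A4 (x = x * -1). Shared: x=-1 y=3 z=3. PCs: A@4 B@2 C@2
Step 9: thread B executes B3 (z = z * -1). Shared: x=-1 y=3 z=-3. PCs: A@4 B@3 C@2
Step 10: thread B executes B4 (y = y + 4). Shared: x=-1 y=7 z=-3. PCs: A@4 B@4 C@2
Step 11: thread C executes C3 (z = x - 2). Shared: x=-1 y=7 z=-3. PCs: A@4 B@4 C@3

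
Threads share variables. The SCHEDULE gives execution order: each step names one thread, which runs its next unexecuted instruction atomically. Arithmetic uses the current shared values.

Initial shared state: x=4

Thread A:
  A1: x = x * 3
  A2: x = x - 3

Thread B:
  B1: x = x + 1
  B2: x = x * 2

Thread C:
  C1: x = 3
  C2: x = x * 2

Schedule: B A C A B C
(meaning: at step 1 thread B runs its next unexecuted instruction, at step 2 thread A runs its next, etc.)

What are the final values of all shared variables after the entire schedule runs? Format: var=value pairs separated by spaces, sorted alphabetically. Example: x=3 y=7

Answer: x=0

Derivation:
Step 1: thread B executes B1 (x = x + 1). Shared: x=5. PCs: A@0 B@1 C@0
Step 2: thread A executes A1 (x = x * 3). Shared: x=15. PCs: A@1 B@1 C@0
Step 3: thread C executes C1 (x = 3). Shared: x=3. PCs: A@1 B@1 C@1
Step 4: thread A executes A2 (x = x - 3). Shared: x=0. PCs: A@2 B@1 C@1
Step 5: thread B executes B2 (x = x * 2). Shared: x=0. PCs: A@2 B@2 C@1
Step 6: thread C executes C2 (x = x * 2). Shared: x=0. PCs: A@2 B@2 C@2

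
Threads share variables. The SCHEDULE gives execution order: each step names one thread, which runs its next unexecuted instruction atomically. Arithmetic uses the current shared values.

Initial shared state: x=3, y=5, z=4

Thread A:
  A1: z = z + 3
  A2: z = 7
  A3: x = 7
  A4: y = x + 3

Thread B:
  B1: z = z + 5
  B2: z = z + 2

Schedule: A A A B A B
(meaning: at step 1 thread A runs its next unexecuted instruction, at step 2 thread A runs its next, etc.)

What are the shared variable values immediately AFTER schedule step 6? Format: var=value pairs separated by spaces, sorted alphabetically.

Step 1: thread A executes A1 (z = z + 3). Shared: x=3 y=5 z=7. PCs: A@1 B@0
Step 2: thread A executes A2 (z = 7). Shared: x=3 y=5 z=7. PCs: A@2 B@0
Step 3: thread A executes A3 (x = 7). Shared: x=7 y=5 z=7. PCs: A@3 B@0
Step 4: thread B executes B1 (z = z + 5). Shared: x=7 y=5 z=12. PCs: A@3 B@1
Step 5: thread A executes A4 (y = x + 3). Shared: x=7 y=10 z=12. PCs: A@4 B@1
Step 6: thread B executes B2 (z = z + 2). Shared: x=7 y=10 z=14. PCs: A@4 B@2

Answer: x=7 y=10 z=14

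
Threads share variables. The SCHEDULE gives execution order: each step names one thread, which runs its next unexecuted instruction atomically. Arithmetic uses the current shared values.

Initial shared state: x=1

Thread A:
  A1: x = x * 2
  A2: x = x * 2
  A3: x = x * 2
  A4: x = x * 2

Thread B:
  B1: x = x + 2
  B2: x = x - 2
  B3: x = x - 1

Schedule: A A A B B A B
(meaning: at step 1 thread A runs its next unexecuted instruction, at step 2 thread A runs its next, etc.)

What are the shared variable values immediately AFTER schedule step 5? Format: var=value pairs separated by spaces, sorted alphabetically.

Answer: x=8

Derivation:
Step 1: thread A executes A1 (x = x * 2). Shared: x=2. PCs: A@1 B@0
Step 2: thread A executes A2 (x = x * 2). Shared: x=4. PCs: A@2 B@0
Step 3: thread A executes A3 (x = x * 2). Shared: x=8. PCs: A@3 B@0
Step 4: thread B executes B1 (x = x + 2). Shared: x=10. PCs: A@3 B@1
Step 5: thread B executes B2 (x = x - 2). Shared: x=8. PCs: A@3 B@2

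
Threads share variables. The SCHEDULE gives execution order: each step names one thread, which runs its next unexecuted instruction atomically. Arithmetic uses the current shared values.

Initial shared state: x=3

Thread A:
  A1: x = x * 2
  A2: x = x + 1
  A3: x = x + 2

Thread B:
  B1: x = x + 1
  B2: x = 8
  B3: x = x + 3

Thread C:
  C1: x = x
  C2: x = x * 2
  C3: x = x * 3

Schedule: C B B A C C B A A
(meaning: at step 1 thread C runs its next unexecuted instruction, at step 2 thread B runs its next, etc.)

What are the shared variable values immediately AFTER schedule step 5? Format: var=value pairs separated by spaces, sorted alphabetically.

Step 1: thread C executes C1 (x = x). Shared: x=3. PCs: A@0 B@0 C@1
Step 2: thread B executes B1 (x = x + 1). Shared: x=4. PCs: A@0 B@1 C@1
Step 3: thread B executes B2 (x = 8). Shared: x=8. PCs: A@0 B@2 C@1
Step 4: thread A executes A1 (x = x * 2). Shared: x=16. PCs: A@1 B@2 C@1
Step 5: thread C executes C2 (x = x * 2). Shared: x=32. PCs: A@1 B@2 C@2

Answer: x=32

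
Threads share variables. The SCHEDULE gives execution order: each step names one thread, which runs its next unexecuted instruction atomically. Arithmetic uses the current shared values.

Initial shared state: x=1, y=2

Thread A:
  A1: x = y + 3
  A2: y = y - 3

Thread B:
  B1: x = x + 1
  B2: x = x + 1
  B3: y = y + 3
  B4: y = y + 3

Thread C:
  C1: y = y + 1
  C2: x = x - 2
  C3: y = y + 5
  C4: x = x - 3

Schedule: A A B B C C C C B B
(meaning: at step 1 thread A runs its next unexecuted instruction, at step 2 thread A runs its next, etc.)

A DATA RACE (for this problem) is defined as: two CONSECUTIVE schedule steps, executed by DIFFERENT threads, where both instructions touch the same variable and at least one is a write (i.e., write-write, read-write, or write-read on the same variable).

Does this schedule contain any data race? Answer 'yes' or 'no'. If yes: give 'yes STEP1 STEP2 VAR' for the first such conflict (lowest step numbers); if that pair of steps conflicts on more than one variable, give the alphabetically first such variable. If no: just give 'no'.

Steps 1,2: same thread (A). No race.
Steps 2,3: A(r=y,w=y) vs B(r=x,w=x). No conflict.
Steps 3,4: same thread (B). No race.
Steps 4,5: B(r=x,w=x) vs C(r=y,w=y). No conflict.
Steps 5,6: same thread (C). No race.
Steps 6,7: same thread (C). No race.
Steps 7,8: same thread (C). No race.
Steps 8,9: C(r=x,w=x) vs B(r=y,w=y). No conflict.
Steps 9,10: same thread (B). No race.

Answer: no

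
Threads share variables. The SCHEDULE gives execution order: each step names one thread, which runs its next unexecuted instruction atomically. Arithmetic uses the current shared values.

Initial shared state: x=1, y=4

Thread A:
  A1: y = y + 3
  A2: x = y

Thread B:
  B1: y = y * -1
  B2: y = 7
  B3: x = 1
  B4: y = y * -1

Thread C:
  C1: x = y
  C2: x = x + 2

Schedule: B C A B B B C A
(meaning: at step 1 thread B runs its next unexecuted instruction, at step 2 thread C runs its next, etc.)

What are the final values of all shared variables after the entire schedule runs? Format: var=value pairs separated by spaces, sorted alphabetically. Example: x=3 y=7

Step 1: thread B executes B1 (y = y * -1). Shared: x=1 y=-4. PCs: A@0 B@1 C@0
Step 2: thread C executes C1 (x = y). Shared: x=-4 y=-4. PCs: A@0 B@1 C@1
Step 3: thread A executes A1 (y = y + 3). Shared: x=-4 y=-1. PCs: A@1 B@1 C@1
Step 4: thread B executes B2 (y = 7). Shared: x=-4 y=7. PCs: A@1 B@2 C@1
Step 5: thread B executes B3 (x = 1). Shared: x=1 y=7. PCs: A@1 B@3 C@1
Step 6: thread B executes B4 (y = y * -1). Shared: x=1 y=-7. PCs: A@1 B@4 C@1
Step 7: thread C executes C2 (x = x + 2). Shared: x=3 y=-7. PCs: A@1 B@4 C@2
Step 8: thread A executes A2 (x = y). Shared: x=-7 y=-7. PCs: A@2 B@4 C@2

Answer: x=-7 y=-7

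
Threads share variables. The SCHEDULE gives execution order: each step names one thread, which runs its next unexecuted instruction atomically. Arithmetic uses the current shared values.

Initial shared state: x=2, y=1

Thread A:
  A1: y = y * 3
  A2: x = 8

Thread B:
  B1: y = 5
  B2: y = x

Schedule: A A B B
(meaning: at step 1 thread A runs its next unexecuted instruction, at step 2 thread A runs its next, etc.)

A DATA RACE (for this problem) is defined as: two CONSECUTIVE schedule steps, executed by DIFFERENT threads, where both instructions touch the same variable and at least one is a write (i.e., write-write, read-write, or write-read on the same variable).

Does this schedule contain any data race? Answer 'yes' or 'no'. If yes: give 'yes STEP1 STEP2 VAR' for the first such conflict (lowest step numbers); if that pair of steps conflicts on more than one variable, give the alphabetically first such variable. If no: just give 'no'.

Steps 1,2: same thread (A). No race.
Steps 2,3: A(r=-,w=x) vs B(r=-,w=y). No conflict.
Steps 3,4: same thread (B). No race.

Answer: no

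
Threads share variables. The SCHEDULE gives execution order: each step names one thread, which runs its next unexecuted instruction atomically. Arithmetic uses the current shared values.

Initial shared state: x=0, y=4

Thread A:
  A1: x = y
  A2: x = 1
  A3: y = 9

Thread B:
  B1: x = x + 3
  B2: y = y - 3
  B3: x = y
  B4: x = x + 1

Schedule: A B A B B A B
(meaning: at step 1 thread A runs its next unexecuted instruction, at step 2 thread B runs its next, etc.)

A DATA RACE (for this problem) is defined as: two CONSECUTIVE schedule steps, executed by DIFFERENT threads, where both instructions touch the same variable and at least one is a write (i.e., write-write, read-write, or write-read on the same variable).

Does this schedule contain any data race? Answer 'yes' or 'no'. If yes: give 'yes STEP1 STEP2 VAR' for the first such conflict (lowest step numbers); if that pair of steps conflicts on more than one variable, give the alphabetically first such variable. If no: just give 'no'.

Answer: yes 1 2 x

Derivation:
Steps 1,2: A(x = y) vs B(x = x + 3). RACE on x (W-W).
Steps 2,3: B(x = x + 3) vs A(x = 1). RACE on x (W-W).
Steps 3,4: A(r=-,w=x) vs B(r=y,w=y). No conflict.
Steps 4,5: same thread (B). No race.
Steps 5,6: B(x = y) vs A(y = 9). RACE on y (R-W).
Steps 6,7: A(r=-,w=y) vs B(r=x,w=x). No conflict.
First conflict at steps 1,2.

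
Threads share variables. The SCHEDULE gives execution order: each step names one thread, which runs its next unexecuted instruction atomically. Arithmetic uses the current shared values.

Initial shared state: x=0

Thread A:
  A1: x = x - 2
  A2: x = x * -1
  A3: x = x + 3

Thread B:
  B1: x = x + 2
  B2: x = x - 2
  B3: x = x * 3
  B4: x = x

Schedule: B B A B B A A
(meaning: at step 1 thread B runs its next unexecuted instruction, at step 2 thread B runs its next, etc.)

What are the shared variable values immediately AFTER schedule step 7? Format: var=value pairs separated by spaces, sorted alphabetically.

Answer: x=9

Derivation:
Step 1: thread B executes B1 (x = x + 2). Shared: x=2. PCs: A@0 B@1
Step 2: thread B executes B2 (x = x - 2). Shared: x=0. PCs: A@0 B@2
Step 3: thread A executes A1 (x = x - 2). Shared: x=-2. PCs: A@1 B@2
Step 4: thread B executes B3 (x = x * 3). Shared: x=-6. PCs: A@1 B@3
Step 5: thread B executes B4 (x = x). Shared: x=-6. PCs: A@1 B@4
Step 6: thread A executes A2 (x = x * -1). Shared: x=6. PCs: A@2 B@4
Step 7: thread A executes A3 (x = x + 3). Shared: x=9. PCs: A@3 B@4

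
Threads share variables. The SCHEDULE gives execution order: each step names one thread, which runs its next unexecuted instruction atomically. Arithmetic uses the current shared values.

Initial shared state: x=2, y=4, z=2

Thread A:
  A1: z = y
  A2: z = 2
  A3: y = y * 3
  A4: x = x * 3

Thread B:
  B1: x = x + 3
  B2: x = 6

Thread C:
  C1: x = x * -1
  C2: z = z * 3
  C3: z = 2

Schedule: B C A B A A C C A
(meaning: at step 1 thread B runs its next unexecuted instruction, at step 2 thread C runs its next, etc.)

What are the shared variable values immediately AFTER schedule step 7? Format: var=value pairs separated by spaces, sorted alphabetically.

Answer: x=6 y=12 z=6

Derivation:
Step 1: thread B executes B1 (x = x + 3). Shared: x=5 y=4 z=2. PCs: A@0 B@1 C@0
Step 2: thread C executes C1 (x = x * -1). Shared: x=-5 y=4 z=2. PCs: A@0 B@1 C@1
Step 3: thread A executes A1 (z = y). Shared: x=-5 y=4 z=4. PCs: A@1 B@1 C@1
Step 4: thread B executes B2 (x = 6). Shared: x=6 y=4 z=4. PCs: A@1 B@2 C@1
Step 5: thread A executes A2 (z = 2). Shared: x=6 y=4 z=2. PCs: A@2 B@2 C@1
Step 6: thread A executes A3 (y = y * 3). Shared: x=6 y=12 z=2. PCs: A@3 B@2 C@1
Step 7: thread C executes C2 (z = z * 3). Shared: x=6 y=12 z=6. PCs: A@3 B@2 C@2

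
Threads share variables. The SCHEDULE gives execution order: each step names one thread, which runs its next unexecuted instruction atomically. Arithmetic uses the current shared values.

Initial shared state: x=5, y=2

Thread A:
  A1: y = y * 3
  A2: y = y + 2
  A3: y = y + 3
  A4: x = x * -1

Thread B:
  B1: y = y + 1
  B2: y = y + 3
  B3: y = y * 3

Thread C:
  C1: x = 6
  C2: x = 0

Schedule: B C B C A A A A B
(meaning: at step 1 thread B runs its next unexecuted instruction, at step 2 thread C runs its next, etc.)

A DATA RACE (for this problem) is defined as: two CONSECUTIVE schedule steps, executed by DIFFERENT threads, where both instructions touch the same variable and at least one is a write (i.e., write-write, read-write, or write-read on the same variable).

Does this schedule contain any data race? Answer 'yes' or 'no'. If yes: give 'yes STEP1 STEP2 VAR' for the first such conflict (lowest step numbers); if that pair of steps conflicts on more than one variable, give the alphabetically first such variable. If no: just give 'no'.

Answer: no

Derivation:
Steps 1,2: B(r=y,w=y) vs C(r=-,w=x). No conflict.
Steps 2,3: C(r=-,w=x) vs B(r=y,w=y). No conflict.
Steps 3,4: B(r=y,w=y) vs C(r=-,w=x). No conflict.
Steps 4,5: C(r=-,w=x) vs A(r=y,w=y). No conflict.
Steps 5,6: same thread (A). No race.
Steps 6,7: same thread (A). No race.
Steps 7,8: same thread (A). No race.
Steps 8,9: A(r=x,w=x) vs B(r=y,w=y). No conflict.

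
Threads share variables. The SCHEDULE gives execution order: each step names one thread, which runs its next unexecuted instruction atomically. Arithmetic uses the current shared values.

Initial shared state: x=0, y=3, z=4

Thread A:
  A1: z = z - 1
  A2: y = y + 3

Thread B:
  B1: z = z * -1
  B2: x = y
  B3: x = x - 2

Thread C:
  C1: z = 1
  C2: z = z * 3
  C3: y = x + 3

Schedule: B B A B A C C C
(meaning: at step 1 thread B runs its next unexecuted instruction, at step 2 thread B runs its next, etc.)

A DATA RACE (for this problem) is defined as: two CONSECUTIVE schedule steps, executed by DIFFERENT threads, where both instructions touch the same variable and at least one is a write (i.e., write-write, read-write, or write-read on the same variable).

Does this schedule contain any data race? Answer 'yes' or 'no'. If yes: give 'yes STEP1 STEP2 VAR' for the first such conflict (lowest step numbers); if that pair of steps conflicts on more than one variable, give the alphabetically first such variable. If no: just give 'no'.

Answer: no

Derivation:
Steps 1,2: same thread (B). No race.
Steps 2,3: B(r=y,w=x) vs A(r=z,w=z). No conflict.
Steps 3,4: A(r=z,w=z) vs B(r=x,w=x). No conflict.
Steps 4,5: B(r=x,w=x) vs A(r=y,w=y). No conflict.
Steps 5,6: A(r=y,w=y) vs C(r=-,w=z). No conflict.
Steps 6,7: same thread (C). No race.
Steps 7,8: same thread (C). No race.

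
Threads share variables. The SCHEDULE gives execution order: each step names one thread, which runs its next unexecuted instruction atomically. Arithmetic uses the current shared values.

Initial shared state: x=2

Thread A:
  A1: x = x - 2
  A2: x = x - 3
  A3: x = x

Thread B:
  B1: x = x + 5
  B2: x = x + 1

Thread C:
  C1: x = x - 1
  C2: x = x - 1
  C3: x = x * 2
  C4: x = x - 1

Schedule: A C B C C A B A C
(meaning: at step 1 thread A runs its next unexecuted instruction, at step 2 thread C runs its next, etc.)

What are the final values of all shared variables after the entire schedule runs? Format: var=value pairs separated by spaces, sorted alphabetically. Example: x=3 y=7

Answer: x=3

Derivation:
Step 1: thread A executes A1 (x = x - 2). Shared: x=0. PCs: A@1 B@0 C@0
Step 2: thread C executes C1 (x = x - 1). Shared: x=-1. PCs: A@1 B@0 C@1
Step 3: thread B executes B1 (x = x + 5). Shared: x=4. PCs: A@1 B@1 C@1
Step 4: thread C executes C2 (x = x - 1). Shared: x=3. PCs: A@1 B@1 C@2
Step 5: thread C executes C3 (x = x * 2). Shared: x=6. PCs: A@1 B@1 C@3
Step 6: thread A executes A2 (x = x - 3). Shared: x=3. PCs: A@2 B@1 C@3
Step 7: thread B executes B2 (x = x + 1). Shared: x=4. PCs: A@2 B@2 C@3
Step 8: thread A executes A3 (x = x). Shared: x=4. PCs: A@3 B@2 C@3
Step 9: thread C executes C4 (x = x - 1). Shared: x=3. PCs: A@3 B@2 C@4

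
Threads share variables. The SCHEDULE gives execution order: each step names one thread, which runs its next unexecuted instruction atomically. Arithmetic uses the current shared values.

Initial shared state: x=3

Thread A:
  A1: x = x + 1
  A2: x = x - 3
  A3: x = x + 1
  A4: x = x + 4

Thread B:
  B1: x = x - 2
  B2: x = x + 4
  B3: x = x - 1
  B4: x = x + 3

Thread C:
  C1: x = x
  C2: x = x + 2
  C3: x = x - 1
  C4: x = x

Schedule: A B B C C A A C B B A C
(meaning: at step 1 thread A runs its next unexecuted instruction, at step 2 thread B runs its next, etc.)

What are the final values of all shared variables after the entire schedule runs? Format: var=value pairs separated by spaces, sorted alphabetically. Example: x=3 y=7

Step 1: thread A executes A1 (x = x + 1). Shared: x=4. PCs: A@1 B@0 C@0
Step 2: thread B executes B1 (x = x - 2). Shared: x=2. PCs: A@1 B@1 C@0
Step 3: thread B executes B2 (x = x + 4). Shared: x=6. PCs: A@1 B@2 C@0
Step 4: thread C executes C1 (x = x). Shared: x=6. PCs: A@1 B@2 C@1
Step 5: thread C executes C2 (x = x + 2). Shared: x=8. PCs: A@1 B@2 C@2
Step 6: thread A executes A2 (x = x - 3). Shared: x=5. PCs: A@2 B@2 C@2
Step 7: thread A executes A3 (x = x + 1). Shared: x=6. PCs: A@3 B@2 C@2
Step 8: thread C executes C3 (x = x - 1). Shared: x=5. PCs: A@3 B@2 C@3
Step 9: thread B executes B3 (x = x - 1). Shared: x=4. PCs: A@3 B@3 C@3
Step 10: thread B executes B4 (x = x + 3). Shared: x=7. PCs: A@3 B@4 C@3
Step 11: thread A executes A4 (x = x + 4). Shared: x=11. PCs: A@4 B@4 C@3
Step 12: thread C executes C4 (x = x). Shared: x=11. PCs: A@4 B@4 C@4

Answer: x=11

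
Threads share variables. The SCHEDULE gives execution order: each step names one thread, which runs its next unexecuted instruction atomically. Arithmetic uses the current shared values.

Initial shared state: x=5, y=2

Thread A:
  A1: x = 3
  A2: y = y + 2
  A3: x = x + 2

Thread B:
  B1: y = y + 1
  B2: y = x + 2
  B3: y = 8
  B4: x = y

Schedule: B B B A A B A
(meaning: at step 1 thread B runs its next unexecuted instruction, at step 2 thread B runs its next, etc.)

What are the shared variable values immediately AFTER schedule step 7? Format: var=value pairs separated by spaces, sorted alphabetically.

Answer: x=12 y=10

Derivation:
Step 1: thread B executes B1 (y = y + 1). Shared: x=5 y=3. PCs: A@0 B@1
Step 2: thread B executes B2 (y = x + 2). Shared: x=5 y=7. PCs: A@0 B@2
Step 3: thread B executes B3 (y = 8). Shared: x=5 y=8. PCs: A@0 B@3
Step 4: thread A executes A1 (x = 3). Shared: x=3 y=8. PCs: A@1 B@3
Step 5: thread A executes A2 (y = y + 2). Shared: x=3 y=10. PCs: A@2 B@3
Step 6: thread B executes B4 (x = y). Shared: x=10 y=10. PCs: A@2 B@4
Step 7: thread A executes A3 (x = x + 2). Shared: x=12 y=10. PCs: A@3 B@4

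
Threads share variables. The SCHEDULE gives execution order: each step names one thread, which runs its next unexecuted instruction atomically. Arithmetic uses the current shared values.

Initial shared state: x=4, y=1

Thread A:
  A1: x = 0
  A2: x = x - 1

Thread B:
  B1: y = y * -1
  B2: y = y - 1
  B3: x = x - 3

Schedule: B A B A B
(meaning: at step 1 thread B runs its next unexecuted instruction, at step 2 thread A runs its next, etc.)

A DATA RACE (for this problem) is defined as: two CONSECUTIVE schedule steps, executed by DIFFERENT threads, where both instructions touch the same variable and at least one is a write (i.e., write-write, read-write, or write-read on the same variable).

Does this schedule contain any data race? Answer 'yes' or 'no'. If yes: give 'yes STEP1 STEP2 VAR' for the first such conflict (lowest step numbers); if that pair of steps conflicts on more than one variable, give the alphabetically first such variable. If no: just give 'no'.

Answer: yes 4 5 x

Derivation:
Steps 1,2: B(r=y,w=y) vs A(r=-,w=x). No conflict.
Steps 2,3: A(r=-,w=x) vs B(r=y,w=y). No conflict.
Steps 3,4: B(r=y,w=y) vs A(r=x,w=x). No conflict.
Steps 4,5: A(x = x - 1) vs B(x = x - 3). RACE on x (W-W).
First conflict at steps 4,5.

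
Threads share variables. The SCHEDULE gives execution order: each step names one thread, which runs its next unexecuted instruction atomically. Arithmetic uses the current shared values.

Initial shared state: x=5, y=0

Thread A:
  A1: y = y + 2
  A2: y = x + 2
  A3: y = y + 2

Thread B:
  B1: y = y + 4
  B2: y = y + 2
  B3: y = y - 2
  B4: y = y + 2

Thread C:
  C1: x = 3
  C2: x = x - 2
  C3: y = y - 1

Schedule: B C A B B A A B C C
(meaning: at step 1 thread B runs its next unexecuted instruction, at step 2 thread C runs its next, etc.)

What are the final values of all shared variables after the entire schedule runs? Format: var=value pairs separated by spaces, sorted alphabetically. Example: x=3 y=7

Answer: x=1 y=8

Derivation:
Step 1: thread B executes B1 (y = y + 4). Shared: x=5 y=4. PCs: A@0 B@1 C@0
Step 2: thread C executes C1 (x = 3). Shared: x=3 y=4. PCs: A@0 B@1 C@1
Step 3: thread A executes A1 (y = y + 2). Shared: x=3 y=6. PCs: A@1 B@1 C@1
Step 4: thread B executes B2 (y = y + 2). Shared: x=3 y=8. PCs: A@1 B@2 C@1
Step 5: thread B executes B3 (y = y - 2). Shared: x=3 y=6. PCs: A@1 B@3 C@1
Step 6: thread A executes A2 (y = x + 2). Shared: x=3 y=5. PCs: A@2 B@3 C@1
Step 7: thread A executes A3 (y = y + 2). Shared: x=3 y=7. PCs: A@3 B@3 C@1
Step 8: thread B executes B4 (y = y + 2). Shared: x=3 y=9. PCs: A@3 B@4 C@1
Step 9: thread C executes C2 (x = x - 2). Shared: x=1 y=9. PCs: A@3 B@4 C@2
Step 10: thread C executes C3 (y = y - 1). Shared: x=1 y=8. PCs: A@3 B@4 C@3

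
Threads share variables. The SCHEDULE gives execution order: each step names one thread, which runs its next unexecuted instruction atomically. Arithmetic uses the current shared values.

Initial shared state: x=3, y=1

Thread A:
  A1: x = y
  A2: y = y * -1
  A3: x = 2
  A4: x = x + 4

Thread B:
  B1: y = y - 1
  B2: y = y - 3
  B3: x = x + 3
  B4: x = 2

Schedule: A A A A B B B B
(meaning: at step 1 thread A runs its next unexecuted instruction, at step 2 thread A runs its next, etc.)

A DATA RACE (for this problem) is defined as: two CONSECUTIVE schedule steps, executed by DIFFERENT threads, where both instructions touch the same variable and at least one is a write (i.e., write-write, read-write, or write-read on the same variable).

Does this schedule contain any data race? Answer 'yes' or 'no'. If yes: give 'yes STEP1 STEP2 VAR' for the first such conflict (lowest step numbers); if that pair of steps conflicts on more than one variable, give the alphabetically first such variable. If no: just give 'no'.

Steps 1,2: same thread (A). No race.
Steps 2,3: same thread (A). No race.
Steps 3,4: same thread (A). No race.
Steps 4,5: A(r=x,w=x) vs B(r=y,w=y). No conflict.
Steps 5,6: same thread (B). No race.
Steps 6,7: same thread (B). No race.
Steps 7,8: same thread (B). No race.

Answer: no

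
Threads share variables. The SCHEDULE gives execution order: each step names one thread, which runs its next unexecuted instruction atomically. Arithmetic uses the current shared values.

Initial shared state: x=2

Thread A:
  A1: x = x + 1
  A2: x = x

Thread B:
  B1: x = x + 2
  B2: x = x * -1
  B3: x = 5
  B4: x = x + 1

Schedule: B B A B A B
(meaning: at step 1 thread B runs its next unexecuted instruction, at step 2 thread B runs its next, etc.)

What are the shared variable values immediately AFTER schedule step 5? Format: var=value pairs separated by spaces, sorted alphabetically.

Step 1: thread B executes B1 (x = x + 2). Shared: x=4. PCs: A@0 B@1
Step 2: thread B executes B2 (x = x * -1). Shared: x=-4. PCs: A@0 B@2
Step 3: thread A executes A1 (x = x + 1). Shared: x=-3. PCs: A@1 B@2
Step 4: thread B executes B3 (x = 5). Shared: x=5. PCs: A@1 B@3
Step 5: thread A executes A2 (x = x). Shared: x=5. PCs: A@2 B@3

Answer: x=5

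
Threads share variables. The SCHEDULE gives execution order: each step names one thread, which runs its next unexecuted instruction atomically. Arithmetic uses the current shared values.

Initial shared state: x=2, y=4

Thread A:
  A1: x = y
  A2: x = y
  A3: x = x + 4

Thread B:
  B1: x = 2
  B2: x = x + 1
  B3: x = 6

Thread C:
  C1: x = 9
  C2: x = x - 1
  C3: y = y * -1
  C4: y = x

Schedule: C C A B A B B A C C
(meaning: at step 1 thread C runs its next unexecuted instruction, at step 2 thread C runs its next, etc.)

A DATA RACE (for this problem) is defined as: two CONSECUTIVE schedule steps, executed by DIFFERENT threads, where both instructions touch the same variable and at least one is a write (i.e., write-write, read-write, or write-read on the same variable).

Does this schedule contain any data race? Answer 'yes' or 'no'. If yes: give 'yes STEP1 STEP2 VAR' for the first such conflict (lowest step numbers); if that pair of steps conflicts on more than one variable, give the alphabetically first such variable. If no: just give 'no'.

Answer: yes 2 3 x

Derivation:
Steps 1,2: same thread (C). No race.
Steps 2,3: C(x = x - 1) vs A(x = y). RACE on x (W-W).
Steps 3,4: A(x = y) vs B(x = 2). RACE on x (W-W).
Steps 4,5: B(x = 2) vs A(x = y). RACE on x (W-W).
Steps 5,6: A(x = y) vs B(x = x + 1). RACE on x (W-W).
Steps 6,7: same thread (B). No race.
Steps 7,8: B(x = 6) vs A(x = x + 4). RACE on x (W-W).
Steps 8,9: A(r=x,w=x) vs C(r=y,w=y). No conflict.
Steps 9,10: same thread (C). No race.
First conflict at steps 2,3.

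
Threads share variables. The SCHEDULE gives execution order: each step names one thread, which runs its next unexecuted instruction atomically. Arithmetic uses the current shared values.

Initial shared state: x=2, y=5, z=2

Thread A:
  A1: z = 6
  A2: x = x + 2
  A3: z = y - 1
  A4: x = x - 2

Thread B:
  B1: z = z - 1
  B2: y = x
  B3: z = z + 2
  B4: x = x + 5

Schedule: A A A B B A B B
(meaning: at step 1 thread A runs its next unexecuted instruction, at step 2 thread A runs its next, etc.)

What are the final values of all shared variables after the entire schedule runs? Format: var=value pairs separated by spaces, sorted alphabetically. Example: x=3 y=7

Answer: x=7 y=4 z=5

Derivation:
Step 1: thread A executes A1 (z = 6). Shared: x=2 y=5 z=6. PCs: A@1 B@0
Step 2: thread A executes A2 (x = x + 2). Shared: x=4 y=5 z=6. PCs: A@2 B@0
Step 3: thread A executes A3 (z = y - 1). Shared: x=4 y=5 z=4. PCs: A@3 B@0
Step 4: thread B executes B1 (z = z - 1). Shared: x=4 y=5 z=3. PCs: A@3 B@1
Step 5: thread B executes B2 (y = x). Shared: x=4 y=4 z=3. PCs: A@3 B@2
Step 6: thread A executes A4 (x = x - 2). Shared: x=2 y=4 z=3. PCs: A@4 B@2
Step 7: thread B executes B3 (z = z + 2). Shared: x=2 y=4 z=5. PCs: A@4 B@3
Step 8: thread B executes B4 (x = x + 5). Shared: x=7 y=4 z=5. PCs: A@4 B@4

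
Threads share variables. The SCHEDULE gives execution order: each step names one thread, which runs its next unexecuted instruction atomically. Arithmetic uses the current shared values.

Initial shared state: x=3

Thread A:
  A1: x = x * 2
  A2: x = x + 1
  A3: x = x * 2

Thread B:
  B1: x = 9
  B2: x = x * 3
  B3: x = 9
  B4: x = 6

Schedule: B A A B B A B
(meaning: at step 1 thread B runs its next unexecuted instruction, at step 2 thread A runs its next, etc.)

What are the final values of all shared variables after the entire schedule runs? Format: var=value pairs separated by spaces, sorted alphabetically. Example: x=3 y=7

Step 1: thread B executes B1 (x = 9). Shared: x=9. PCs: A@0 B@1
Step 2: thread A executes A1 (x = x * 2). Shared: x=18. PCs: A@1 B@1
Step 3: thread A executes A2 (x = x + 1). Shared: x=19. PCs: A@2 B@1
Step 4: thread B executes B2 (x = x * 3). Shared: x=57. PCs: A@2 B@2
Step 5: thread B executes B3 (x = 9). Shared: x=9. PCs: A@2 B@3
Step 6: thread A executes A3 (x = x * 2). Shared: x=18. PCs: A@3 B@3
Step 7: thread B executes B4 (x = 6). Shared: x=6. PCs: A@3 B@4

Answer: x=6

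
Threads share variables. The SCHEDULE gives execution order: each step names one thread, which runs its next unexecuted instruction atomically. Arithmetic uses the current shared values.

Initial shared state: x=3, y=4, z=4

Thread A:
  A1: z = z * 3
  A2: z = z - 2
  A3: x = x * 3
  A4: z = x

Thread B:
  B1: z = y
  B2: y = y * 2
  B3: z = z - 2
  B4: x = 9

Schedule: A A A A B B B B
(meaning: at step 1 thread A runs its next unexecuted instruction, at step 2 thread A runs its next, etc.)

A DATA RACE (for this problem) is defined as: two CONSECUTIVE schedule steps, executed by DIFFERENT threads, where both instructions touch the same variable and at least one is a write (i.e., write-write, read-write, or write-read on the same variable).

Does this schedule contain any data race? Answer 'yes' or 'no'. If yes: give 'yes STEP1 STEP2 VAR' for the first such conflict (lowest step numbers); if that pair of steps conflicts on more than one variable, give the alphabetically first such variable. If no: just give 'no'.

Answer: yes 4 5 z

Derivation:
Steps 1,2: same thread (A). No race.
Steps 2,3: same thread (A). No race.
Steps 3,4: same thread (A). No race.
Steps 4,5: A(z = x) vs B(z = y). RACE on z (W-W).
Steps 5,6: same thread (B). No race.
Steps 6,7: same thread (B). No race.
Steps 7,8: same thread (B). No race.
First conflict at steps 4,5.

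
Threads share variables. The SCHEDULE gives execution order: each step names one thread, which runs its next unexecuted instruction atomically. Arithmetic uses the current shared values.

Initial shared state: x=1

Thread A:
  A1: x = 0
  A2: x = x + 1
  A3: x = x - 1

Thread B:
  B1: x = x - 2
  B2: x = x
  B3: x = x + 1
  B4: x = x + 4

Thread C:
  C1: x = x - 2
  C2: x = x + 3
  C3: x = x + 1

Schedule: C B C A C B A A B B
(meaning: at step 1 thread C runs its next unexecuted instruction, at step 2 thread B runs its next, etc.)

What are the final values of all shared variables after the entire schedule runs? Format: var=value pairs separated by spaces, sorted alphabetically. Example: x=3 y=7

Step 1: thread C executes C1 (x = x - 2). Shared: x=-1. PCs: A@0 B@0 C@1
Step 2: thread B executes B1 (x = x - 2). Shared: x=-3. PCs: A@0 B@1 C@1
Step 3: thread C executes C2 (x = x + 3). Shared: x=0. PCs: A@0 B@1 C@2
Step 4: thread A executes A1 (x = 0). Shared: x=0. PCs: A@1 B@1 C@2
Step 5: thread C executes C3 (x = x + 1). Shared: x=1. PCs: A@1 B@1 C@3
Step 6: thread B executes B2 (x = x). Shared: x=1. PCs: A@1 B@2 C@3
Step 7: thread A executes A2 (x = x + 1). Shared: x=2. PCs: A@2 B@2 C@3
Step 8: thread A executes A3 (x = x - 1). Shared: x=1. PCs: A@3 B@2 C@3
Step 9: thread B executes B3 (x = x + 1). Shared: x=2. PCs: A@3 B@3 C@3
Step 10: thread B executes B4 (x = x + 4). Shared: x=6. PCs: A@3 B@4 C@3

Answer: x=6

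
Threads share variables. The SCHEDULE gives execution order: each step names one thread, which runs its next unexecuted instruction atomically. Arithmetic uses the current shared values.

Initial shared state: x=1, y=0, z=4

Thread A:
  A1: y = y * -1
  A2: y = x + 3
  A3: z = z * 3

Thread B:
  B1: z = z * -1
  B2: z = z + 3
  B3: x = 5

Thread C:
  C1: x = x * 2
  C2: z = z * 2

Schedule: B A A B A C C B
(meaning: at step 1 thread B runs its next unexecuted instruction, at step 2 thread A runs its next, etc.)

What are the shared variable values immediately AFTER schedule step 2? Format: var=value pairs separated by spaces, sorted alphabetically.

Answer: x=1 y=0 z=-4

Derivation:
Step 1: thread B executes B1 (z = z * -1). Shared: x=1 y=0 z=-4. PCs: A@0 B@1 C@0
Step 2: thread A executes A1 (y = y * -1). Shared: x=1 y=0 z=-4. PCs: A@1 B@1 C@0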